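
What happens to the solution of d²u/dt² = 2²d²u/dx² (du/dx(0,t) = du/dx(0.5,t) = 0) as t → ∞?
u oscillates about a mean that drifts linearly in t (generically unbounded; no decay). There is no damping, so the nonconstant modes persist as standing waves (energy conserved, no decay). But with Neumann conditions at both ends the constant mode has eigenvalue 0: the spatial mean M(t) of u satisfies M'' = 0, so M(t) = M(0) + M'(0)·t. Unless the initial velocity has zero mean (∫u_t(x,0)dx = 0), the solution grows linearly in t (unbounded, though not exponentially); if it does have zero mean, the solution stays bounded and simply oscillates.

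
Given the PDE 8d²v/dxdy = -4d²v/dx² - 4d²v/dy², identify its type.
Rewriting in standard form: 4d²v/dx² + 8d²v/dxdy + 4d²v/dy² = 0. The second-order coefficients are A = 4, B = 8, C = 4. Since B² - 4AC = 0 = 0, this is a parabolic PDE.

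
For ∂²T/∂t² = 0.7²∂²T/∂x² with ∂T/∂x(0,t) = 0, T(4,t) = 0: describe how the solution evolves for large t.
T oscillates (no decay). Energy is conserved; the solution oscillates indefinitely as standing waves.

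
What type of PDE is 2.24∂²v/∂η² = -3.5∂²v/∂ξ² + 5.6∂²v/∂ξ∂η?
Rewriting in standard form: 3.5∂²v/∂ξ² - 5.6∂²v/∂ξ∂η + 2.24∂²v/∂η² = 0. With A = 3.5, B = -5.6, C = 2.24, the discriminant is 0. This is a parabolic PDE.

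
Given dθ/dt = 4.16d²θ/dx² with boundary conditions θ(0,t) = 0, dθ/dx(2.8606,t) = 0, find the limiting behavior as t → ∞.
θ → 0. Heat escapes through the Dirichlet boundary.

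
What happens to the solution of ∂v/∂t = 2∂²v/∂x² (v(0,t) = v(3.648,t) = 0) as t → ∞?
v → 0. Heat diffuses out through both boundaries.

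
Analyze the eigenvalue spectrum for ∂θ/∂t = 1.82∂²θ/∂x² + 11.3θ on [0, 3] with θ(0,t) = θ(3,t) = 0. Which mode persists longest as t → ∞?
Eigenvalues: λₙ = 1.82n²π²/3² - 11.3.
First three modes:
  n=1: λ₁ = 1.82π²/3² - 11.3 ≈ -9.304
  n=2: λ₂ = 7.28π²/3² - 11.3 ≈ -3.317
  n=3: λ₃ = 16.38π²/3² - 11.3 ≈ 6.663
Since 1.82π²/3² ≈ 1.996 < 11.3, λ₁ < 0.
The n=1 mode grows fastest (−λₙ is largest for n=1) → dominates.
Asymptotic: θ ~ c₁ sin(πx/3) e^{9.304t} (exponential growth at rate −λ₁ ≈ 9.304).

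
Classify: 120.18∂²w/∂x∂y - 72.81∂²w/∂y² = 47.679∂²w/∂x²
Rewriting in standard form: -47.679∂²w/∂x² + 120.18∂²w/∂x∂y - 72.81∂²w/∂y² = 0. Hyperbolic (discriminant = 557.20044).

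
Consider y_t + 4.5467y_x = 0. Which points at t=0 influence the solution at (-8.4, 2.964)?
A single point: x = -21.8764188. The characteristic through (-8.4, 2.964) is x - 4.5467t = const, so x = -8.4 - 4.5467·2.964 = -21.8764188.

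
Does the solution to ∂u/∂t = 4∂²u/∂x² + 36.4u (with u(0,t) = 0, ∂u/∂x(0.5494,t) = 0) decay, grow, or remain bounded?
u grows unboundedly. Reaction dominates diffusion (r=36.4 > κπ²/(4L²)≈32.7); solution grows exponentially.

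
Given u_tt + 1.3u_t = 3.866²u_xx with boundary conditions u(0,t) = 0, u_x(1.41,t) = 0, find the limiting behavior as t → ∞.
u → 0. Damping (γ=1.3) dissipates energy; oscillations decay exponentially.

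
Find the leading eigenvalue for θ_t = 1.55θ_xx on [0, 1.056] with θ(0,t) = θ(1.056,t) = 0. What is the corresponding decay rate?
Eigenvalues: λₙ = 1.55n²π²/1.056².
First three modes:
  n=1: λ₁ = 1.55π²/1.056² ≈ 13.718
  n=2: λ₂ = 6.2π²/1.056² ≈ 54.874 (4× faster decay)
  n=3: λ₃ = 13.95π²/1.056² ≈ 123.466 (9× faster decay)
As t → ∞, higher modes decay exponentially faster. The n=1 mode dominates: θ ~ c₁ sin(πx/1.056) e^{-λ₁t}.
Decay rate: λ₁ = 1.55π²/1.056² ≈ 13.718.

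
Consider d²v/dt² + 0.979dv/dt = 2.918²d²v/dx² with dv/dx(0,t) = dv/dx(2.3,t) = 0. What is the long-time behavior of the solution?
As t → ∞, v → constant (steady state). Damping (γ=0.979) dissipates the nonconstant modes; with Neumann BCs the spatial average obeys M''+γM'=0 and tends to a finite limit.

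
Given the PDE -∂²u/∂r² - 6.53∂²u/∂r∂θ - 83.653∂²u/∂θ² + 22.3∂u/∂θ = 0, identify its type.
The second-order coefficients are A = -1, B = -6.53, C = -83.653. Since B² - 4AC = -291.9711 < 0, this is an elliptic PDE.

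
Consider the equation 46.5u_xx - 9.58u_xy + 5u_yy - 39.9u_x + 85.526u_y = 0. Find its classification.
Elliptic. (A = 46.5, B = -9.58, C = 5 gives B² - 4AC = -838.2236.)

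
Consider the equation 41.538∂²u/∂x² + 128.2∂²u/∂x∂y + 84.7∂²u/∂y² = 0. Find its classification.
Hyperbolic. (A = 41.538, B = 128.2, C = 84.7 gives B² - 4AC = 2362.1656.)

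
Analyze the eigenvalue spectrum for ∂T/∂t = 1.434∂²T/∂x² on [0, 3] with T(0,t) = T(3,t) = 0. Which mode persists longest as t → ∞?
Eigenvalues: λₙ = 1.434n²π²/3².
First three modes:
  n=1: λ₁ = 1.434π²/3² ≈ 1.573
  n=2: λ₂ = 5.736π²/3² ≈ 6.29 (4× faster decay)
  n=3: λ₃ = 12.906π²/3² ≈ 14.153 (9× faster decay)
As t → ∞, higher modes decay exponentially faster. The n=1 mode dominates: T ~ c₁ sin(πx/3) e^{-λ₁t}.
Decay rate: λ₁ = 1.434π²/3² ≈ 1.573.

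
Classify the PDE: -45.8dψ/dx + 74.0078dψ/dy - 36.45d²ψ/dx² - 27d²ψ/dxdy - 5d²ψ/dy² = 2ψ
Rewriting in standard form: -36.45d²ψ/dx² - 27d²ψ/dxdy - 5d²ψ/dy² - 45.8dψ/dx + 74.0078dψ/dy - 2ψ = 0. A = -36.45, B = -27, C = -5. Discriminant B² - 4AC = 0. Since 0 = 0, parabolic.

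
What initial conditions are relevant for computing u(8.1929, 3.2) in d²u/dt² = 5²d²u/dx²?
Domain of dependence: [-7.8071, 24.1929]. Signals travel at speed 5, so data within |x - 8.1929| ≤ 5·3.2 = 16 can reach the point.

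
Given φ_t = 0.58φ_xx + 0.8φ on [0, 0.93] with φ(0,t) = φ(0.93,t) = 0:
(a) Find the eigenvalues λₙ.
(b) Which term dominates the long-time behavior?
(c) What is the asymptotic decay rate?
Eigenvalues: λₙ = 0.58n²π²/0.93² - 0.8.
First three modes:
  n=1: λ₁ = 0.58π²/0.93² - 0.8 ≈ 5.819
  n=2: λ₂ = 2.32π²/0.93² - 0.8 ≈ 25.674
  n=3: λ₃ = 5.22π²/0.93² - 0.8 ≈ 58.767
Since 0.58π²/0.93² ≈ 6.619 > 0.8, all λₙ > 0.
The n=1 mode decays slowest → dominates as t → ∞.
Asymptotic: φ ~ c₁ sin(πx/0.93) e^{-λ₁t} with decay rate λ₁ ≈ 5.819.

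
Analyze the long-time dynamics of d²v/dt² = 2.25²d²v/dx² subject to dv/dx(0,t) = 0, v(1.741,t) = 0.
Long-time behavior: v oscillates (no decay). Energy is conserved; the solution oscillates indefinitely as standing waves.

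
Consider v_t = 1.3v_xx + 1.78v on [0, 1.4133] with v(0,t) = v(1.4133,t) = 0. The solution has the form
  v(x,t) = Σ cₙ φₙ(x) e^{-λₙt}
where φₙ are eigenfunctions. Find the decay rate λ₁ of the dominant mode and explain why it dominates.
Eigenvalues: λₙ = 1.3n²π²/1.4133² - 1.78.
First three modes:
  n=1: λ₁ = 1.3π²/1.4133² - 1.78 ≈ 4.644
  n=2: λ₂ = 5.2π²/1.4133² - 1.78 ≈ 23.914
  n=3: λ₃ = 11.7π²/1.4133² - 1.78 ≈ 56.032
Since 1.3π²/1.4133² ≈ 6.424 > 1.78, all λₙ > 0.
The n=1 mode decays slowest → dominates as t → ∞.
Asymptotic: v ~ c₁ sin(πx/1.4133) e^{-λ₁t} with decay rate λ₁ ≈ 4.644.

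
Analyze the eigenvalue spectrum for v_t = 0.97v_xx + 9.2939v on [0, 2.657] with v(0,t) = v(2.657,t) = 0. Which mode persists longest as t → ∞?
Eigenvalues: λₙ = 0.97n²π²/2.657² - 9.2939.
First three modes:
  n=1: λ₁ = 0.97π²/2.657² - 9.2939 ≈ -7.938
  n=2: λ₂ = 3.88π²/2.657² - 9.2939 ≈ -3.87
  n=3: λ₃ = 8.73π²/2.657² - 9.2939 ≈ 2.911
Since 0.97π²/2.657² ≈ 1.356 < 9.2939, λ₁ < 0.
The n=1 mode grows fastest (−λₙ is largest for n=1) → dominates.
Asymptotic: v ~ c₁ sin(πx/2.657) e^{7.938t} (exponential growth at rate −λ₁ ≈ 7.938).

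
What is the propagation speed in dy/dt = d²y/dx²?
Infinite. The heat equation is parabolic, not hyperbolic, so disturbances propagate instantly.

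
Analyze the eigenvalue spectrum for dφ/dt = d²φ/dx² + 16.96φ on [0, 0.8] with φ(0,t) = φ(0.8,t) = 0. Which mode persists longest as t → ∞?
Eigenvalues: λₙ = n²π²/0.8² - 16.96.
First three modes:
  n=1: λ₁ = π²/0.8² - 16.96 ≈ -1.539
  n=2: λ₂ = 4π²/0.8² - 16.96 ≈ 44.725
  n=3: λ₃ = 9π²/0.8² - 16.96 ≈ 121.831
Since π²/0.8² ≈ 15.421 < 16.96, λ₁ < 0.
The n=1 mode grows fastest (−λₙ is largest for n=1) → dominates.
Asymptotic: φ ~ c₁ sin(πx/0.8) e^{1.539t} (exponential growth at rate −λ₁ ≈ 1.539).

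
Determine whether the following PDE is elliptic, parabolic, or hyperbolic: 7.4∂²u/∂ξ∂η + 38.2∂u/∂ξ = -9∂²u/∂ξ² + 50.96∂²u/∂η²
Rewriting in standard form: 9∂²u/∂ξ² + 7.4∂²u/∂ξ∂η - 50.96∂²u/∂η² + 38.2∂u/∂ξ = 0. Coefficients: A = 9, B = 7.4, C = -50.96. B² - 4AC = 1889.32, which is positive, so the equation is hyperbolic.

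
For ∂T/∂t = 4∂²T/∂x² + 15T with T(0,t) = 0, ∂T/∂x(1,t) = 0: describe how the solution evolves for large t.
T grows unboundedly. Reaction dominates diffusion (r=15 > κπ²/(4L²)≈9.87); solution grows exponentially.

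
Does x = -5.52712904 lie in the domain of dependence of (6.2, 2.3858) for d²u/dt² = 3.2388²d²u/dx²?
No. The domain of dependence is [-1.52712904, 13.92712904], and -5.52712904 is outside this interval.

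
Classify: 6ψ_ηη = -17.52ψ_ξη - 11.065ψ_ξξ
Rewriting in standard form: 11.065ψ_ξξ + 17.52ψ_ξη + 6ψ_ηη = 0. Hyperbolic (discriminant = 41.3904).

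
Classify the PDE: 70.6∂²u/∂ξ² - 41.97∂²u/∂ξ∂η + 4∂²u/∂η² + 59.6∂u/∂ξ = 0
A = 70.6, B = -41.97, C = 4. Discriminant B² - 4AC = 631.8809. Since 631.8809 > 0, hyperbolic.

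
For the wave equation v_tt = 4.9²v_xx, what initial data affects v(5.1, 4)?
Domain of dependence: [-14.5, 24.7]. Signals travel at speed 4.9, so data within |x - 5.1| ≤ 4.9·4 = 19.6 can reach the point.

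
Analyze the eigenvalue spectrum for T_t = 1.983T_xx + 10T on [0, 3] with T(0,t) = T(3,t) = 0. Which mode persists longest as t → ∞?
Eigenvalues: λₙ = 1.983n²π²/3² - 10.
First three modes:
  n=1: λ₁ = 1.983π²/3² - 10 ≈ -7.825
  n=2: λ₂ = 7.932π²/3² - 10 ≈ -1.302
  n=3: λ₃ = 17.847π²/3² - 10 ≈ 9.571
Since 1.983π²/3² ≈ 2.175 < 10, λ₁ < 0.
The n=1 mode grows fastest (−λₙ is largest for n=1) → dominates.
Asymptotic: T ~ c₁ sin(πx/3) e^{7.825t} (exponential growth at rate −λ₁ ≈ 7.825).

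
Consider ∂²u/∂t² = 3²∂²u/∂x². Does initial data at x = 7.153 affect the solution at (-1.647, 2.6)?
No. The domain of dependence is [-9.447, 6.153], and 7.153 is outside this interval.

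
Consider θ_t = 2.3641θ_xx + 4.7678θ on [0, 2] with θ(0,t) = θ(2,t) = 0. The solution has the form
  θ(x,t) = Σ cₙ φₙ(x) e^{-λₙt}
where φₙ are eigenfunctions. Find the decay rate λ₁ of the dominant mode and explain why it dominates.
Eigenvalues: λₙ = 2.3641n²π²/2² - 4.7678.
First three modes:
  n=1: λ₁ = 2.3641π²/2² - 4.7678 ≈ 1.065
  n=2: λ₂ = 9.4564π²/2² - 4.7678 ≈ 18.565
  n=3: λ₃ = 21.2769π²/2² - 4.7678 ≈ 47.731
Since 2.3641π²/2² ≈ 5.833 > 4.7678, all λₙ > 0.
The n=1 mode decays slowest → dominates as t → ∞.
Asymptotic: θ ~ c₁ sin(πx/2) e^{-λ₁t} with decay rate λ₁ ≈ 1.065.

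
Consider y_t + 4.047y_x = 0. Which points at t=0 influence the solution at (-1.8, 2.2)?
A single point: x = -10.7034. The characteristic through (-1.8, 2.2) is x - 4.047t = const, so x = -1.8 - 4.047·2.2 = -10.7034.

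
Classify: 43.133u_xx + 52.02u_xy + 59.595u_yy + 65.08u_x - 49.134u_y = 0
Elliptic (discriminant = -7575.96414).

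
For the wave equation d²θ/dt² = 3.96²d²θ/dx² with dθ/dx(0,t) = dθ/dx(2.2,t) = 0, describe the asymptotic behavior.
θ oscillates about a mean that drifts linearly in t (generically unbounded; no decay). There is no damping, so the nonconstant modes persist as standing waves (energy conserved, no decay). But with Neumann conditions at both ends the constant mode has eigenvalue 0: the spatial mean M(t) of θ satisfies M'' = 0, so M(t) = M(0) + M'(0)·t. Unless the initial velocity has zero mean (∫θ_t(x,0)dx = 0), the solution grows linearly in t (unbounded, though not exponentially); if it does have zero mean, the solution stays bounded and simply oscillates.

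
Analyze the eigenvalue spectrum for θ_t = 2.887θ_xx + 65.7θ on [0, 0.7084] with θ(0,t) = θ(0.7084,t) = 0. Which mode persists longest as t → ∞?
Eigenvalues: λₙ = 2.887n²π²/0.7084² - 65.7.
First three modes:
  n=1: λ₁ = 2.887π²/0.7084² - 65.7 ≈ -8.921
  n=2: λ₂ = 11.548π²/0.7084² - 65.7 ≈ 161.417
  n=3: λ₃ = 25.983π²/0.7084² - 65.7 ≈ 445.313
Since 2.887π²/0.7084² ≈ 56.779 < 65.7, λ₁ < 0.
The n=1 mode grows fastest (−λₙ is largest for n=1) → dominates.
Asymptotic: θ ~ c₁ sin(πx/0.7084) e^{8.921t} (exponential growth at rate −λ₁ ≈ 8.921).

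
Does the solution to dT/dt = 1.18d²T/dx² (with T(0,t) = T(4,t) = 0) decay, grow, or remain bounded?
T → 0. Heat diffuses out through both boundaries.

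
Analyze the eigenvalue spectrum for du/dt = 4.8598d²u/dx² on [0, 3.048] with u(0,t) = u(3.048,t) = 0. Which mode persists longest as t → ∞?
Eigenvalues: λₙ = 4.8598n²π²/3.048².
First three modes:
  n=1: λ₁ = 4.8598π²/3.048² ≈ 5.163
  n=2: λ₂ = 19.4392π²/3.048² ≈ 20.651 (4× faster decay)
  n=3: λ₃ = 43.7382π²/3.048² ≈ 46.466 (9× faster decay)
As t → ∞, higher modes decay exponentially faster. The n=1 mode dominates: u ~ c₁ sin(πx/3.048) e^{-λ₁t}.
Decay rate: λ₁ = 4.8598π²/3.048² ≈ 5.163.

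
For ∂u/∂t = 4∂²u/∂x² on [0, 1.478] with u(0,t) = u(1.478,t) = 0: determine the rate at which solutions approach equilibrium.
Eigenvalues: λₙ = 4n²π²/1.478².
First three modes:
  n=1: λ₁ = 4π²/1.478² ≈ 18.072
  n=2: λ₂ = 16π²/1.478² ≈ 72.289 (4× faster decay)
  n=3: λ₃ = 36π²/1.478² ≈ 162.65 (9× faster decay)
As t → ∞, higher modes decay exponentially faster. The n=1 mode dominates: u ~ c₁ sin(πx/1.478) e^{-λ₁t}.
Decay rate: λ₁ = 4π²/1.478² ≈ 18.072.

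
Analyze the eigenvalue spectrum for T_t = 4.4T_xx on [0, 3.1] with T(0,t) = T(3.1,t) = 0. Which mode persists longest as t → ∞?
Eigenvalues: λₙ = 4.4n²π²/3.1².
First three modes:
  n=1: λ₁ = 4.4π²/3.1² ≈ 4.519
  n=2: λ₂ = 17.6π²/3.1² ≈ 18.075 (4× faster decay)
  n=3: λ₃ = 39.6π²/3.1² ≈ 40.67 (9× faster decay)
As t → ∞, higher modes decay exponentially faster. The n=1 mode dominates: T ~ c₁ sin(πx/3.1) e^{-λ₁t}.
Decay rate: λ₁ = 4.4π²/3.1² ≈ 4.519.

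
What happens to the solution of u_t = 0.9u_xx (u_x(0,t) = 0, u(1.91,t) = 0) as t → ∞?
u → 0. Heat escapes through the Dirichlet boundary.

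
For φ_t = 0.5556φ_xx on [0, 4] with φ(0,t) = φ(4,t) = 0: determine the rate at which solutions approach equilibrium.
Eigenvalues: λₙ = 0.5556n²π²/4².
First three modes:
  n=1: λ₁ = 0.5556π²/4² ≈ 0.343
  n=2: λ₂ = 2.2224π²/4² ≈ 1.371 (4× faster decay)
  n=3: λ₃ = 5.0004π²/4² ≈ 3.084 (9× faster decay)
As t → ∞, higher modes decay exponentially faster. The n=1 mode dominates: φ ~ c₁ sin(πx/4) e^{-λ₁t}.
Decay rate: λ₁ = 0.5556π²/4² ≈ 0.343.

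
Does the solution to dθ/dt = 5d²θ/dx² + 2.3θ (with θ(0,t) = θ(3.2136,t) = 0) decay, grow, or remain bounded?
θ → 0. Diffusion dominates reaction (r=2.3 < κπ²/L²≈4.78); solution decays.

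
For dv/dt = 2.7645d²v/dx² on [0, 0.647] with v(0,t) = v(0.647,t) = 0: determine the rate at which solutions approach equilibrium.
Eigenvalues: λₙ = 2.7645n²π²/0.647².
First three modes:
  n=1: λ₁ = 2.7645π²/0.647² ≈ 65.179
  n=2: λ₂ = 11.058π²/0.647² ≈ 260.716 (4× faster decay)
  n=3: λ₃ = 24.8805π²/0.647² ≈ 586.611 (9× faster decay)
As t → ∞, higher modes decay exponentially faster. The n=1 mode dominates: v ~ c₁ sin(πx/0.647) e^{-λ₁t}.
Decay rate: λ₁ = 2.7645π²/0.647² ≈ 65.179.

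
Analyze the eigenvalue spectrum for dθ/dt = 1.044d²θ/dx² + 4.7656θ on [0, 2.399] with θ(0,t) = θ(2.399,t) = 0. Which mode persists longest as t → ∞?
Eigenvalues: λₙ = 1.044n²π²/2.399² - 4.7656.
First three modes:
  n=1: λ₁ = 1.044π²/2.399² - 4.7656 ≈ -2.975
  n=2: λ₂ = 4.176π²/2.399² - 4.7656 ≈ 2.396
  n=3: λ₃ = 9.396π²/2.399² - 4.7656 ≈ 11.348
Since 1.044π²/2.399² ≈ 1.79 < 4.7656, λ₁ < 0.
The n=1 mode grows fastest (−λₙ is largest for n=1) → dominates.
Asymptotic: θ ~ c₁ sin(πx/2.399) e^{2.975t} (exponential growth at rate −λ₁ ≈ 2.975).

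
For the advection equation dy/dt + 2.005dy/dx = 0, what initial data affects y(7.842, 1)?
A single point: x = 5.837. The characteristic through (7.842, 1) is x - 2.005t = const, so x = 7.842 - 2.005·1 = 5.837.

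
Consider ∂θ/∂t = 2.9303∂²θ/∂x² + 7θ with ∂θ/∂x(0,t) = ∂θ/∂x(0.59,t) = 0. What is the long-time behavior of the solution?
As t → ∞, θ grows unboundedly. With Neumann BCs the constant mode has diffusion eigenvalue 0, so any r > 0 makes it grow like e^(7t); solution grows exponentially.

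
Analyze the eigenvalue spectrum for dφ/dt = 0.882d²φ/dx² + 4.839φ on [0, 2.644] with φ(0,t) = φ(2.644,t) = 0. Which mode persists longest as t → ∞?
Eigenvalues: λₙ = 0.882n²π²/2.644² - 4.839.
First three modes:
  n=1: λ₁ = 0.882π²/2.644² - 4.839 ≈ -3.594
  n=2: λ₂ = 3.528π²/2.644² - 4.839 ≈ 0.142
  n=3: λ₃ = 7.938π²/2.644² - 4.839 ≈ 6.368
Since 0.882π²/2.644² ≈ 1.245 < 4.839, λ₁ < 0.
The n=1 mode grows fastest (−λₙ is largest for n=1) → dominates.
Asymptotic: φ ~ c₁ sin(πx/2.644) e^{3.594t} (exponential growth at rate −λ₁ ≈ 3.594).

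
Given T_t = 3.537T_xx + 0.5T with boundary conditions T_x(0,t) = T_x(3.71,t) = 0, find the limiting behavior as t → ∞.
T grows unboundedly. With Neumann BCs the constant mode has diffusion eigenvalue 0, so any r > 0 makes it grow like e^(0.5t); solution grows exponentially.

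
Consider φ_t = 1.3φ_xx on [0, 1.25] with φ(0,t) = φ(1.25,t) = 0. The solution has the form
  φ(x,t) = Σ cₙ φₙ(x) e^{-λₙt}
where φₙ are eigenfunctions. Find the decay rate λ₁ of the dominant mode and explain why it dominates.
Eigenvalues: λₙ = 1.3n²π²/1.25².
First three modes:
  n=1: λ₁ = 1.3π²/1.25² ≈ 8.212
  n=2: λ₂ = 5.2π²/1.25² ≈ 32.846 (4× faster decay)
  n=3: λ₃ = 11.7π²/1.25² ≈ 73.904 (9× faster decay)
As t → ∞, higher modes decay exponentially faster. The n=1 mode dominates: φ ~ c₁ sin(πx/1.25) e^{-λ₁t}.
Decay rate: λ₁ = 1.3π²/1.25² ≈ 8.212.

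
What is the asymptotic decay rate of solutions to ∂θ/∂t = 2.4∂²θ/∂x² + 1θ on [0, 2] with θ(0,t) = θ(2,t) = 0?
Eigenvalues: λₙ = 2.4n²π²/2² - 1.
First three modes:
  n=1: λ₁ = 2.4π²/2² - 1 ≈ 4.922
  n=2: λ₂ = 9.6π²/2² - 1 ≈ 22.687
  n=3: λ₃ = 21.6π²/2² - 1 ≈ 52.296
Since 2.4π²/2² ≈ 5.922 > 1, all λₙ > 0.
The n=1 mode decays slowest → dominates as t → ∞.
Asymptotic: θ ~ c₁ sin(πx/2) e^{-λ₁t} with decay rate λ₁ ≈ 4.922.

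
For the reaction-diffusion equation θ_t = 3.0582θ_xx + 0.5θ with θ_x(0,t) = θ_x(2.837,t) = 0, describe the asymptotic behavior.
θ grows unboundedly. With Neumann BCs the constant mode has diffusion eigenvalue 0, so any r > 0 makes it grow like e^(0.5t); solution grows exponentially.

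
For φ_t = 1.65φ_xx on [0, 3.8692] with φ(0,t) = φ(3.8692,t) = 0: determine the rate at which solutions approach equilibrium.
Eigenvalues: λₙ = 1.65n²π²/3.8692².
First three modes:
  n=1: λ₁ = 1.65π²/3.8692² ≈ 1.088
  n=2: λ₂ = 6.6π²/3.8692² ≈ 4.351 (4× faster decay)
  n=3: λ₃ = 14.85π²/3.8692² ≈ 9.79 (9× faster decay)
As t → ∞, higher modes decay exponentially faster. The n=1 mode dominates: φ ~ c₁ sin(πx/3.8692) e^{-λ₁t}.
Decay rate: λ₁ = 1.65π²/3.8692² ≈ 1.088.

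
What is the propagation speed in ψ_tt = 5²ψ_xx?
Speed = 5. Information travels along characteristics x = x₀ ± 5t.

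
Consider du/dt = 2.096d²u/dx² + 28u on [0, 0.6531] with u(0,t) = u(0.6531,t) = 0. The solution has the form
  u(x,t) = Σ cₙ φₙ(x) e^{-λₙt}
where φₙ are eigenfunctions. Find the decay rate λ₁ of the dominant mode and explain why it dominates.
Eigenvalues: λₙ = 2.096n²π²/0.6531² - 28.
First three modes:
  n=1: λ₁ = 2.096π²/0.6531² - 28 ≈ 20.499
  n=2: λ₂ = 8.384π²/0.6531² - 28 ≈ 165.995
  n=3: λ₃ = 18.864π²/0.6531² - 28 ≈ 408.49
Since 2.096π²/0.6531² ≈ 48.499 > 28, all λₙ > 0.
The n=1 mode decays slowest → dominates as t → ∞.
Asymptotic: u ~ c₁ sin(πx/0.6531) e^{-λ₁t} with decay rate λ₁ ≈ 20.499.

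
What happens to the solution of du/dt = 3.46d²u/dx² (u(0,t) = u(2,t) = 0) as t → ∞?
u → 0. Heat diffuses out through both boundaries.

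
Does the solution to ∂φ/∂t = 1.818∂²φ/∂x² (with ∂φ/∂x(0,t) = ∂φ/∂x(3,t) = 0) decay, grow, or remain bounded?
φ → constant (steady state). Heat is conserved (no flux at boundaries); solution approaches the spatial average.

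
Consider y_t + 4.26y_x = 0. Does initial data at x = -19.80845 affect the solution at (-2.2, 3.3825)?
No. Only data at x = -16.60945 affects (-2.2, 3.3825). Advection has one-way propagation along characteristics.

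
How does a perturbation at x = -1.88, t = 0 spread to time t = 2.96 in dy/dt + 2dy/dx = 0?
At x = 4.04. The characteristic carries data from (-1.88, 0) to (4.04, 2.96).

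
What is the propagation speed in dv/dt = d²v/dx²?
Infinite. The heat equation is parabolic, not hyperbolic, so disturbances propagate instantly.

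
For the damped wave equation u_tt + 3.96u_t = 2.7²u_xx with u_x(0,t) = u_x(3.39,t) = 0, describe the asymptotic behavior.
u → constant (steady state). Damping (γ=3.96) dissipates the nonconstant modes; with Neumann BCs the spatial average obeys M''+γM'=0 and tends to a finite limit.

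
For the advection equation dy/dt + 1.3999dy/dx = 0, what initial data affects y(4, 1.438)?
A single point: x = 1.9869438. The characteristic through (4, 1.438) is x - 1.3999t = const, so x = 4 - 1.3999·1.438 = 1.9869438.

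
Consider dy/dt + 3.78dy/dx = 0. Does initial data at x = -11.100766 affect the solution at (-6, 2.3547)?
No. Only data at x = -14.900766 affects (-6, 2.3547). Advection has one-way propagation along characteristics.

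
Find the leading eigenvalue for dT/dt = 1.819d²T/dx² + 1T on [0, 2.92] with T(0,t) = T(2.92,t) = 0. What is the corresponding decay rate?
Eigenvalues: λₙ = 1.819n²π²/2.92² - 1.
First three modes:
  n=1: λ₁ = 1.819π²/2.92² - 1 ≈ 1.106
  n=2: λ₂ = 7.276π²/2.92² - 1 ≈ 7.422
  n=3: λ₃ = 16.371π²/2.92² - 1 ≈ 17.95
Since 1.819π²/2.92² ≈ 2.106 > 1, all λₙ > 0.
The n=1 mode decays slowest → dominates as t → ∞.
Asymptotic: T ~ c₁ sin(πx/2.92) e^{-λ₁t} with decay rate λ₁ ≈ 1.106.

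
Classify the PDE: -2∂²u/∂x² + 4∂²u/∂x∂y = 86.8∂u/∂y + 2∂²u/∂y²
Rewriting in standard form: -2∂²u/∂x² + 4∂²u/∂x∂y - 2∂²u/∂y² - 86.8∂u/∂y = 0. A = -2, B = 4, C = -2. Discriminant B² - 4AC = 0. Since 0 = 0, parabolic.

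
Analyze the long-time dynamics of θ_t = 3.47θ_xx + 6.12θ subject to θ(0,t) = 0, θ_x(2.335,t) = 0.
Long-time behavior: θ grows unboundedly. Reaction dominates diffusion (r=6.12 > κπ²/(4L²)≈1.57); solution grows exponentially.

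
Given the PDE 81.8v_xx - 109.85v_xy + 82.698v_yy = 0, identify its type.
The second-order coefficients are A = 81.8, B = -109.85, C = 82.698. Since B² - 4AC = -14991.7631 < 0, this is an elliptic PDE.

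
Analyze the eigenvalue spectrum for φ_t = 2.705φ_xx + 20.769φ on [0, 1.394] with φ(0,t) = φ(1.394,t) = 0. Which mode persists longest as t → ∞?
Eigenvalues: λₙ = 2.705n²π²/1.394² - 20.769.
First three modes:
  n=1: λ₁ = 2.705π²/1.394² - 20.769 ≈ -7.03
  n=2: λ₂ = 10.82π²/1.394² - 20.769 ≈ 34.185
  n=3: λ₃ = 24.345π²/1.394² - 20.769 ≈ 102.878
Since 2.705π²/1.394² ≈ 13.739 < 20.769, λ₁ < 0.
The n=1 mode grows fastest (−λₙ is largest for n=1) → dominates.
Asymptotic: φ ~ c₁ sin(πx/1.394) e^{7.03t} (exponential growth at rate −λ₁ ≈ 7.03).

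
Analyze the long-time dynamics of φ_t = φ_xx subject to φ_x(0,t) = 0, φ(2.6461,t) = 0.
Long-time behavior: φ → 0. Heat escapes through the Dirichlet boundary.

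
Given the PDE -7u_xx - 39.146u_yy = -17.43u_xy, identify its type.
Rewriting in standard form: -7u_xx + 17.43u_xy - 39.146u_yy = 0. The second-order coefficients are A = -7, B = 17.43, C = -39.146. Since B² - 4AC = -792.2831 < 0, this is an elliptic PDE.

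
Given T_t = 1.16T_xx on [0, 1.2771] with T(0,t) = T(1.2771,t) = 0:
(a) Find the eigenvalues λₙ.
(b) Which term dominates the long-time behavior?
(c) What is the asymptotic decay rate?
Eigenvalues: λₙ = 1.16n²π²/1.2771².
First three modes:
  n=1: λ₁ = 1.16π²/1.2771² ≈ 7.02
  n=2: λ₂ = 4.64π²/1.2771² ≈ 28.078 (4× faster decay)
  n=3: λ₃ = 10.44π²/1.2771² ≈ 63.176 (9× faster decay)
As t → ∞, higher modes decay exponentially faster. The n=1 mode dominates: T ~ c₁ sin(πx/1.2771) e^{-λ₁t}.
Decay rate: λ₁ = 1.16π²/1.2771² ≈ 7.02.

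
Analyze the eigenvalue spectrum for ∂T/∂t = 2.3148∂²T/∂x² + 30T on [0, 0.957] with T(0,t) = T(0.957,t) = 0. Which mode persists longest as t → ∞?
Eigenvalues: λₙ = 2.3148n²π²/0.957² - 30.
First three modes:
  n=1: λ₁ = 2.3148π²/0.957² - 30 ≈ -5.055
  n=2: λ₂ = 9.2592π²/0.957² - 30 ≈ 69.781
  n=3: λ₃ = 20.8332π²/0.957² - 30 ≈ 194.508
Since 2.3148π²/0.957² ≈ 24.945 < 30, λ₁ < 0.
The n=1 mode grows fastest (−λₙ is largest for n=1) → dominates.
Asymptotic: T ~ c₁ sin(πx/0.957) e^{5.055t} (exponential growth at rate −λ₁ ≈ 5.055).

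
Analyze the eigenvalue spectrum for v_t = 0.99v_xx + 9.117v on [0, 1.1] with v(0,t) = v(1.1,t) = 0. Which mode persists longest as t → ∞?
Eigenvalues: λₙ = 0.99n²π²/1.1² - 9.117.
First three modes:
  n=1: λ₁ = 0.99π²/1.1² - 9.117 ≈ -1.042
  n=2: λ₂ = 3.96π²/1.1² - 9.117 ≈ 23.184
  n=3: λ₃ = 8.91π²/1.1² - 9.117 ≈ 63.559
Since 0.99π²/1.1² ≈ 8.075 < 9.117, λ₁ < 0.
The n=1 mode grows fastest (−λₙ is largest for n=1) → dominates.
Asymptotic: v ~ c₁ sin(πx/1.1) e^{1.042t} (exponential growth at rate −λ₁ ≈ 1.042).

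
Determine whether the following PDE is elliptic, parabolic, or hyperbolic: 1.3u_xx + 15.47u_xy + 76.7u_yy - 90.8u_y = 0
Coefficients: A = 1.3, B = 15.47, C = 76.7. B² - 4AC = -159.5191, which is negative, so the equation is elliptic.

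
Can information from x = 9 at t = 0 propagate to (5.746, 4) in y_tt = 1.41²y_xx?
Yes. The domain of dependence is [0.106, 11.386], and 9 ∈ [0.106, 11.386].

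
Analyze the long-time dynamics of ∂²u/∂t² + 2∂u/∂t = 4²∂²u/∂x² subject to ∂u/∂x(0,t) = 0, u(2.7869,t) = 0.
Long-time behavior: u → 0. Damping (γ=2) dissipates energy; oscillations decay exponentially.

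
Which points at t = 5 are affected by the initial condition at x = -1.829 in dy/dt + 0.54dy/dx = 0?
At x = 0.871. The characteristic carries data from (-1.829, 0) to (0.871, 5).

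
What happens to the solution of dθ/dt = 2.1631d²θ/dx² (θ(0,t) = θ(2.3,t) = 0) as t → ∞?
θ → 0. Heat diffuses out through both boundaries.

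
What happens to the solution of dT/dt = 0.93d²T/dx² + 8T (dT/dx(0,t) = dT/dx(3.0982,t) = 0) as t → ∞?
T grows unboundedly. With Neumann BCs the constant mode has diffusion eigenvalue 0, so any r > 0 makes it grow like e^(8t); solution grows exponentially.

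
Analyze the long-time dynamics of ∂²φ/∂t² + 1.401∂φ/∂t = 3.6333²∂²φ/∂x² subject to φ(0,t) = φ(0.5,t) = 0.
Long-time behavior: φ → 0. Damping (γ=1.401) dissipates energy; oscillations decay exponentially.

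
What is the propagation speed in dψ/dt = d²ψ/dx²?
Infinite. The heat equation is parabolic, not hyperbolic, so disturbances propagate instantly.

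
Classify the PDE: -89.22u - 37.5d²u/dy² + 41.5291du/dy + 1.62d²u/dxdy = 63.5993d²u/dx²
Rewriting in standard form: -63.5993d²u/dx² + 1.62d²u/dxdy - 37.5d²u/dy² + 41.5291du/dy - 89.22u = 0. A = -63.5993, B = 1.62, C = -37.5. Discriminant B² - 4AC = -9537.2706. Since -9537.2706 < 0, elliptic.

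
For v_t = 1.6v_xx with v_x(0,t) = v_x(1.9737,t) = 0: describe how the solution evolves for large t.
v → constant (steady state). Heat is conserved (no flux at boundaries); solution approaches the spatial average.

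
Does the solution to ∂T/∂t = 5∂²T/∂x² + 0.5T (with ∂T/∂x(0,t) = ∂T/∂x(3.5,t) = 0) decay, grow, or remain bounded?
T grows unboundedly. With Neumann BCs the constant mode has diffusion eigenvalue 0, so any r > 0 makes it grow like e^(0.5t); solution grows exponentially.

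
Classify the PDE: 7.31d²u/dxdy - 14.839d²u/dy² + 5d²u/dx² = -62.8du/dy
Rewriting in standard form: 5d²u/dx² + 7.31d²u/dxdy - 14.839d²u/dy² + 62.8du/dy = 0. A = 5, B = 7.31, C = -14.839. Discriminant B² - 4AC = 350.2161. Since 350.2161 > 0, hyperbolic.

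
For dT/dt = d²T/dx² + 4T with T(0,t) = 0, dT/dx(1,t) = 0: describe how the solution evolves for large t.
T grows unboundedly. Reaction dominates diffusion (r=4 > κπ²/(4L²)≈2.47); solution grows exponentially.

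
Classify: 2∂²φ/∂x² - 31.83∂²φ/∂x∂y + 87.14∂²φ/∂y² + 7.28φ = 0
Hyperbolic (discriminant = 316.0289).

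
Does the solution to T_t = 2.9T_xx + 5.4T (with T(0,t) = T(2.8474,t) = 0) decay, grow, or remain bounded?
T grows unboundedly. Reaction dominates diffusion (r=5.4 > κπ²/L²≈3.53); solution grows exponentially.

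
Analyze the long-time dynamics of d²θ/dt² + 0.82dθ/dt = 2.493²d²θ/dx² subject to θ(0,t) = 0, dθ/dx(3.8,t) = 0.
Long-time behavior: θ → 0. Damping (γ=0.82) dissipates energy; oscillations decay exponentially.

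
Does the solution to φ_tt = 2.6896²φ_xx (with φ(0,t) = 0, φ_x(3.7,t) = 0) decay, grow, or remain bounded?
φ oscillates (no decay). Energy is conserved; the solution oscillates indefinitely as standing waves.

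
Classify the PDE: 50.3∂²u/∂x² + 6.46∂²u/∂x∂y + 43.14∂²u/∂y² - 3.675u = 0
A = 50.3, B = 6.46, C = 43.14. Discriminant B² - 4AC = -8638.0364. Since -8638.0364 < 0, elliptic.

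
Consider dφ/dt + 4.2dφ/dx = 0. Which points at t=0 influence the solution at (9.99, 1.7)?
A single point: x = 2.85. The characteristic through (9.99, 1.7) is x - 4.2t = const, so x = 9.99 - 4.2·1.7 = 2.85.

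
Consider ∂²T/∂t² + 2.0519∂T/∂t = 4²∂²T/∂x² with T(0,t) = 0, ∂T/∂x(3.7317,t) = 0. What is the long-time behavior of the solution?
As t → ∞, T → 0. Damping (γ=2.0519) dissipates energy; oscillations decay exponentially.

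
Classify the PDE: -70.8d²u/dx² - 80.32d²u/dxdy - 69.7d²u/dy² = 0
A = -70.8, B = -80.32, C = -69.7. Discriminant B² - 4AC = -13287.7376. Since -13287.7376 < 0, elliptic.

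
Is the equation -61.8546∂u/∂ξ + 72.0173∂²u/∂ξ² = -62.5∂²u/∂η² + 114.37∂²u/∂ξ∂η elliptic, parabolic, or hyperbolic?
Rewriting in standard form: 72.0173∂²u/∂ξ² - 114.37∂²u/∂ξ∂η + 62.5∂²u/∂η² - 61.8546∂u/∂ξ = 0. Computing B² - 4AC with A = 72.0173, B = -114.37, C = 62.5: discriminant = -4923.8281 (negative). Answer: elliptic.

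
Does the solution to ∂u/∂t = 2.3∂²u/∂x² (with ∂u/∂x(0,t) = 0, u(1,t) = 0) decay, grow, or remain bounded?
u → 0. Heat escapes through the Dirichlet boundary.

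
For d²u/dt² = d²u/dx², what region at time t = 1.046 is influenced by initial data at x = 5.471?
Domain of influence: [4.425, 6.517]. Data at x = 5.471 spreads outward at speed 1.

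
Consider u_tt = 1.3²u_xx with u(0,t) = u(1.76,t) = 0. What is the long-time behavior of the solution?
As t → ∞, u oscillates (no decay). Energy is conserved; the solution oscillates indefinitely as standing waves.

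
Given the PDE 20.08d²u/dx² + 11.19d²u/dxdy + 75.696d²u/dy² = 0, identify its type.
The second-order coefficients are A = 20.08, B = 11.19, C = 75.696. Since B² - 4AC = -5954.68662 < 0, this is an elliptic PDE.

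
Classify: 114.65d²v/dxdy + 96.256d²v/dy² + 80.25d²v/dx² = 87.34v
Rewriting in standard form: 80.25d²v/dx² + 114.65d²v/dxdy + 96.256d²v/dy² - 87.34v = 0. Elliptic (discriminant = -17753.5535).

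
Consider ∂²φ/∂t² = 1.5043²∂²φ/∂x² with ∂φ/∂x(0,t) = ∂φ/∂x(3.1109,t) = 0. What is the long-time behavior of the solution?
As t → ∞, φ oscillates about a mean that drifts linearly in t (generically unbounded; no decay). There is no damping, so the nonconstant modes persist as standing waves (energy conserved, no decay). But with Neumann conditions at both ends the constant mode has eigenvalue 0: the spatial mean M(t) of φ satisfies M'' = 0, so M(t) = M(0) + M'(0)·t. Unless the initial velocity has zero mean (∫φ_t(x,0)dx = 0), the solution grows linearly in t (unbounded, though not exponentially); if it does have zero mean, the solution stays bounded and simply oscillates.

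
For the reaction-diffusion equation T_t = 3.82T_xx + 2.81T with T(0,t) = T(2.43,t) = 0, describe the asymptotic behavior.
T → 0. Diffusion dominates reaction (r=2.81 < κπ²/L²≈6.38); solution decays.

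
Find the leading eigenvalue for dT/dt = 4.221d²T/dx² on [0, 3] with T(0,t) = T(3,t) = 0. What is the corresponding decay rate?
Eigenvalues: λₙ = 4.221n²π²/3².
First three modes:
  n=1: λ₁ = 4.221π²/3² ≈ 4.629
  n=2: λ₂ = 16.884π²/3² ≈ 18.515 (4× faster decay)
  n=3: λ₃ = 37.989π²/3² ≈ 41.66 (9× faster decay)
As t → ∞, higher modes decay exponentially faster. The n=1 mode dominates: T ~ c₁ sin(πx/3) e^{-λ₁t}.
Decay rate: λ₁ = 4.221π²/3² ≈ 4.629.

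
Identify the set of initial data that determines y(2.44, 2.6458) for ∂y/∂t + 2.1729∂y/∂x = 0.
A single point: x = -3.30905882. The characteristic through (2.44, 2.6458) is x - 2.1729t = const, so x = 2.44 - 2.1729·2.6458 = -3.30905882.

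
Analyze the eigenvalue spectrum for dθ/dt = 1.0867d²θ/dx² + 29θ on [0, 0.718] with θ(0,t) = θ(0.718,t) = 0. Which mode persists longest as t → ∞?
Eigenvalues: λₙ = 1.0867n²π²/0.718² - 29.
First three modes:
  n=1: λ₁ = 1.0867π²/0.718² - 29 ≈ -8.195
  n=2: λ₂ = 4.3468π²/0.718² - 29 ≈ 54.219
  n=3: λ₃ = 9.7803π²/0.718² - 29 ≈ 158.242
Since 1.0867π²/0.718² ≈ 20.805 < 29, λ₁ < 0.
The n=1 mode grows fastest (−λₙ is largest for n=1) → dominates.
Asymptotic: θ ~ c₁ sin(πx/0.718) e^{8.195t} (exponential growth at rate −λ₁ ≈ 8.195).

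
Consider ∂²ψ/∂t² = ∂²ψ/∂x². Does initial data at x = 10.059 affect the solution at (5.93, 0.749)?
No. The domain of dependence is [5.181, 6.679], and 10.059 is outside this interval.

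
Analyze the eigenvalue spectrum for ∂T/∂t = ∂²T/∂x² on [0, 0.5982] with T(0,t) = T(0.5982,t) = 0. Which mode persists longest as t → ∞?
Eigenvalues: λₙ = n²π²/0.5982².
First three modes:
  n=1: λ₁ = π²/0.5982² ≈ 27.581
  n=2: λ₂ = 4π²/0.5982² ≈ 110.323 (4× faster decay)
  n=3: λ₃ = 9π²/0.5982² ≈ 248.227 (9× faster decay)
As t → ∞, higher modes decay exponentially faster. The n=1 mode dominates: T ~ c₁ sin(πx/0.5982) e^{-λ₁t}.
Decay rate: λ₁ = π²/0.5982² ≈ 27.581.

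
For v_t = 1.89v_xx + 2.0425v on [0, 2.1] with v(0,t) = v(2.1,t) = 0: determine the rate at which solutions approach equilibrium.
Eigenvalues: λₙ = 1.89n²π²/2.1² - 2.0425.
First three modes:
  n=1: λ₁ = 1.89π²/2.1² - 2.0425 ≈ 2.187
  n=2: λ₂ = 7.56π²/2.1² - 2.0425 ≈ 14.877
  n=3: λ₃ = 17.01π²/2.1² - 2.0425 ≈ 36.026
Since 1.89π²/2.1² ≈ 4.23 > 2.0425, all λₙ > 0.
The n=1 mode decays slowest → dominates as t → ∞.
Asymptotic: v ~ c₁ sin(πx/2.1) e^{-λ₁t} with decay rate λ₁ ≈ 2.187.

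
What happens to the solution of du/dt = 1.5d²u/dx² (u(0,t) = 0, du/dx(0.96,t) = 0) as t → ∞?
u → 0. Heat escapes through the Dirichlet boundary.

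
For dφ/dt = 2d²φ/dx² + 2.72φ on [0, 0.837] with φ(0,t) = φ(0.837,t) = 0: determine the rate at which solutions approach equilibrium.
Eigenvalues: λₙ = 2n²π²/0.837² - 2.72.
First three modes:
  n=1: λ₁ = 2π²/0.837² - 2.72 ≈ 25.456
  n=2: λ₂ = 8π²/0.837² - 2.72 ≈ 109.984
  n=3: λ₃ = 18π²/0.837² - 2.72 ≈ 250.864
Since 2π²/0.837² ≈ 28.176 > 2.72, all λₙ > 0.
The n=1 mode decays slowest → dominates as t → ∞.
Asymptotic: φ ~ c₁ sin(πx/0.837) e^{-λ₁t} with decay rate λ₁ ≈ 25.456.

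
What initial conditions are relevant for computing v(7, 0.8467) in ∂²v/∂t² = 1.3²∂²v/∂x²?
Domain of dependence: [5.89929, 8.10071]. Signals travel at speed 1.3, so data within |x - 7| ≤ 1.3·0.8467 = 1.10071 can reach the point.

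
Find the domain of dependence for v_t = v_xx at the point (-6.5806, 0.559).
The entire real line. The heat equation has infinite propagation speed: any initial disturbance instantly affects all points (though exponentially small far away).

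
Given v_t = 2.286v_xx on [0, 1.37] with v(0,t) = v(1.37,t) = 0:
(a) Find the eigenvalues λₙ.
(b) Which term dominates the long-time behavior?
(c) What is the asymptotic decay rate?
Eigenvalues: λₙ = 2.286n²π²/1.37².
First three modes:
  n=1: λ₁ = 2.286π²/1.37² ≈ 12.021
  n=2: λ₂ = 9.144π²/1.37² ≈ 48.083 (4× faster decay)
  n=3: λ₃ = 20.574π²/1.37² ≈ 108.188 (9× faster decay)
As t → ∞, higher modes decay exponentially faster. The n=1 mode dominates: v ~ c₁ sin(πx/1.37) e^{-λ₁t}.
Decay rate: λ₁ = 2.286π²/1.37² ≈ 12.021.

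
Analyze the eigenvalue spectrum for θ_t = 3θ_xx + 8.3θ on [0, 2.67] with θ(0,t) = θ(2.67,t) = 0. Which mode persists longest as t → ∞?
Eigenvalues: λₙ = 3n²π²/2.67² - 8.3.
First three modes:
  n=1: λ₁ = 3π²/2.67² - 8.3 ≈ -4.147
  n=2: λ₂ = 12π²/2.67² - 8.3 ≈ 8.313
  n=3: λ₃ = 27π²/2.67² - 8.3 ≈ 29.08
Since 3π²/2.67² ≈ 4.153 < 8.3, λ₁ < 0.
The n=1 mode grows fastest (−λₙ is largest for n=1) → dominates.
Asymptotic: θ ~ c₁ sin(πx/2.67) e^{4.147t} (exponential growth at rate −λ₁ ≈ 4.147).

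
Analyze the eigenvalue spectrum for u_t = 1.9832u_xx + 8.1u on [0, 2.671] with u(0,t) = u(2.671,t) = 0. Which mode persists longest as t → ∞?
Eigenvalues: λₙ = 1.9832n²π²/2.671² - 8.1.
First three modes:
  n=1: λ₁ = 1.9832π²/2.671² - 8.1 ≈ -5.356
  n=2: λ₂ = 7.9328π²/2.671² - 8.1 ≈ 2.874
  n=3: λ₃ = 17.8488π²/2.671² - 8.1 ≈ 16.592
Since 1.9832π²/2.671² ≈ 2.744 < 8.1, λ₁ < 0.
The n=1 mode grows fastest (−λₙ is largest for n=1) → dominates.
Asymptotic: u ~ c₁ sin(πx/2.671) e^{5.356t} (exponential growth at rate −λ₁ ≈ 5.356).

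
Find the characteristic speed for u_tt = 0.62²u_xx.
Speed = 0.62. Information travels along characteristics x = x₀ ± 0.62t.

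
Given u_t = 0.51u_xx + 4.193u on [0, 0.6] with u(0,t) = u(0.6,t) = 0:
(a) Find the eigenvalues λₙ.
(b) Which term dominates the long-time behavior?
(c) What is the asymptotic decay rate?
Eigenvalues: λₙ = 0.51n²π²/0.6² - 4.193.
First three modes:
  n=1: λ₁ = 0.51π²/0.6² - 4.193 ≈ 9.789
  n=2: λ₂ = 2.04π²/0.6² - 4.193 ≈ 51.735
  n=3: λ₃ = 4.59π²/0.6² - 4.193 ≈ 121.644
Since 0.51π²/0.6² ≈ 13.982 > 4.193, all λₙ > 0.
The n=1 mode decays slowest → dominates as t → ∞.
Asymptotic: u ~ c₁ sin(πx/0.6) e^{-λ₁t} with decay rate λ₁ ≈ 9.789.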